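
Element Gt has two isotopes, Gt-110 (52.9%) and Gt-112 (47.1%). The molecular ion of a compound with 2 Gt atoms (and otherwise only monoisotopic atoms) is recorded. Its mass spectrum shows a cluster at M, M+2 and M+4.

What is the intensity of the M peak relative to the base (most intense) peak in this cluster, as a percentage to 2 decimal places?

56.16%

(0.529 + 0.471)^2 gives M 0.2798, M+2 0.4983, M+4 0.2218; the largest is M+2.
P(M+2) = C(2,1) × 0.529^1 × 0.471^1 = 2 × 0.5290 × 0.4710 = 0.498318 (base)
P(M) = C(2,0) × 0.529^2 × 0.471^0 = 1 × 0.279841 × 1.0000 = 0.279841
Relative intensity = 0.279841 / 0.498318 × 100 = 56.16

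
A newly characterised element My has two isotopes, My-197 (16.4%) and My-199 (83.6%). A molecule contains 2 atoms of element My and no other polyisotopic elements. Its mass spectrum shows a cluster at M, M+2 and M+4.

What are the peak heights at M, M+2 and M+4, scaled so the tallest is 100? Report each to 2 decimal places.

Each My atom is independently My-197 (p = 0.164) or My-199 (q = 0.836); the cluster is the binomial expansion (p + q)^2.
P(M) = 0.164^2 = 0.026896
P(M+2) = 2 × 0.164^1 × 0.836^1 = 0.274208
P(M+4) = 0.836^2 = 0.698896
The M+4 peak is largest (0.698896); scaling to 100 gives 3.85 : 39.23 : 100.00.

3.85 : 39.23 : 100.00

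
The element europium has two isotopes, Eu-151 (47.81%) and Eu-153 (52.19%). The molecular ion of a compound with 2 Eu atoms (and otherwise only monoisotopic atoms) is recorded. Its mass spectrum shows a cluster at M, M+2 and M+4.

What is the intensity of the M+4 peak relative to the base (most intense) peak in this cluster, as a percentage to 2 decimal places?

Term probabilities: M 0.2286, M+2 0.4990, M+4 0.2724. Base peak = M+2.
P(M+2) = C(2,1) × 0.4781^1 × 0.5219^1 = 2 × 0.4781 × 0.5219 = 0.499041 (base)
P(M+4) = C(2,2) × 0.4781^0 × 0.5219^2 = 1 × 1.0000 × 0.27237961 = 0.272380
Relative intensity = 0.272380 / 0.499041 × 100 = 54.58

54.58%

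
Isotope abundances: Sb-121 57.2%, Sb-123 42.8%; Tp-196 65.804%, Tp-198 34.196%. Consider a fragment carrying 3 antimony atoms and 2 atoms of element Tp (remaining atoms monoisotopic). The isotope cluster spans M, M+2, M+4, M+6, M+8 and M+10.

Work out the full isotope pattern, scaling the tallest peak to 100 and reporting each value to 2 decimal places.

23.35 : 76.68 : 100.00 : 64.70 : 20.76 : 2.64

Antimony pattern (n=3): 0.18714925 : 0.42010426 : 0.31434374 : 0.07840275
Element Tp pattern (n=2): 0.43301664 : 0.45004672 : 0.11693664
Convolve the two distributions (both contribute in 2-u steps):
  M: 0.18714925×0.43301664 = 0.081039
  M+2: 0.18714925×0.45004672 + 0.42010426×0.43301664 = 0.266138
  M+4: 0.18714925×0.11693664 + 0.42010426×0.45004672 + 0.31434374×0.43301664 = 0.347067
  M+6: 0.42010426×0.11693664 + 0.31434374×0.45004672 + 0.07840275×0.43301664 = 0.224545
  M+8: 0.31434374×0.11693664 + 0.07840275×0.45004672 = 0.072043
  M+10: 0.07840275×0.11693664 = 0.009168
Scale to base peak (0.347067) = 100: 23.35 : 76.68 : 100.00 : 64.70 : 20.76 : 2.64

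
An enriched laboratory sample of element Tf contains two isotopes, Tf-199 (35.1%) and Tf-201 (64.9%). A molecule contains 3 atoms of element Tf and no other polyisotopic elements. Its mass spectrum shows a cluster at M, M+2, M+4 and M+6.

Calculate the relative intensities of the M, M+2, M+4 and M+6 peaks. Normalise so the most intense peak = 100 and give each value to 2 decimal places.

Each Tf atom is independently Tf-199 (p = 0.351) or Tf-201 (q = 0.649); the cluster is the binomial expansion (p + q)^3.
P(M) = 0.351^3 = 0.043244
P(M+2) = 3 × 0.351^2 × 0.649^1 = 0.239872
P(M+4) = 3 × 0.351^1 × 0.649^2 = 0.443525
P(M+6) = 0.649^3 = 0.273359
The M+4 peak is largest (0.443525); scaling to 100 gives 9.75 : 54.08 : 100.00 : 61.63.

9.75 : 54.08 : 100.00 : 61.63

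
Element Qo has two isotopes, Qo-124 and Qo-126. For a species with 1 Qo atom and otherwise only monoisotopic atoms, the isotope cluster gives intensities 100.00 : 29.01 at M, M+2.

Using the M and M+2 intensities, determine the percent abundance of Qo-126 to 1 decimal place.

22.5%

Let p = fractional abundance of Qo-124. I(M+2)/I(M) = [C(1,1)·p^0·(1−p)] / p^1 = 1·(1−p)/p = 29.01/100.00 = 0.2901
(1−p)/p = 0.2901/1 = 0.2901  ⇒  p = 1/(1 + 0.2901) = 0.7751
Qo-124: 77.5%, Qo-126: 22.5%.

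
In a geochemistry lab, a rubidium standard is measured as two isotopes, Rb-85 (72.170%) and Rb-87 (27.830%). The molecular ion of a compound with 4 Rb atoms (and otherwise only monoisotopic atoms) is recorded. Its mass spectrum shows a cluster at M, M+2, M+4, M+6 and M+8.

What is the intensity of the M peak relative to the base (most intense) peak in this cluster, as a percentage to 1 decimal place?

Binomial terms of (0.72170 + 0.27830)^4: M 0.2713, M+2 0.4184, M+4 0.2420, M+6 0.0622, M+8 0.0060 → M+2 is the base peak.
P(M+2) = C(4,1) × 0.72170^3 × 0.27830^1 = 4 × 0.37589809 × 0.2783 = 0.418450 (base)
P(M) = C(4,0) × 0.72170^4 × 0.27830^0 = 1 × 0.27128565 × 1.0000 = 0.271286
Relative intensity = 0.271286 / 0.418450 × 100 = 64.8

64.8%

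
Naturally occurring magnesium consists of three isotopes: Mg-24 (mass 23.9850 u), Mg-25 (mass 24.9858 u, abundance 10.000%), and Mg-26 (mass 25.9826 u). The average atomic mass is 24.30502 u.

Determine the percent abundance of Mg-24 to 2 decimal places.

Let x and y be the fractions of Mg-24 and Mg-26. Then x + y = 1 − 0.10000 = 0.90000 and 23.9850x + 25.9826y = 24.30502 − 0.10000×24.9858 = 21.80644.
Substituting: 23.9850x + 25.9826(0.90000 − x) = 21.80644
(23.9850 − 25.9826)x = -1.5779  ⇒  x = 0.78990, y = 0.11010
Mg-24: 78.99%, Mg-26: 11.01%.

78.99%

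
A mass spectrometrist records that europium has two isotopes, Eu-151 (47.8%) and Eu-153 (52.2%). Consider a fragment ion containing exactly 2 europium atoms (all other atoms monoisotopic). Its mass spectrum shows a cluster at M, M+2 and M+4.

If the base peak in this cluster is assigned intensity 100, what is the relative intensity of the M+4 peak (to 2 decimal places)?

Term probabilities: M 0.2285, M+2 0.4990, M+4 0.2725. Base peak = M+2.
P(M+2) = C(2,1) × 0.478^1 × 0.522^1 = 2 × 0.4780 × 0.5220 = 0.499032 (base)
P(M+4) = C(2,2) × 0.478^0 × 0.522^2 = 1 × 1.0000 × 0.272484 = 0.272484
Relative intensity = 0.272484 / 0.499032 × 100 = 54.60

54.60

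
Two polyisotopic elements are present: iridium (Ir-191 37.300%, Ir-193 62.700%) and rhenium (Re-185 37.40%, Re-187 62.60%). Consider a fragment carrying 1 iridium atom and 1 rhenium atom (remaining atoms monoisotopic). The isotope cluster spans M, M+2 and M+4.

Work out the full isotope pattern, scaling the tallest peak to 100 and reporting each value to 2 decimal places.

Iridium pattern (n=1): 0.3730 : 0.6270
Rhenium pattern (n=1): 0.3740 : 0.6260
Convolve the two distributions (both contribute in 2-u steps):
  M: 0.3730×0.3740 = 0.139502
  M+2: 0.3730×0.6260 + 0.6270×0.3740 = 0.467996
  M+4: 0.6270×0.6260 = 0.392502
Scale to base peak (0.467996) = 100: 29.81 : 100.00 : 83.87

29.81 : 100.00 : 83.87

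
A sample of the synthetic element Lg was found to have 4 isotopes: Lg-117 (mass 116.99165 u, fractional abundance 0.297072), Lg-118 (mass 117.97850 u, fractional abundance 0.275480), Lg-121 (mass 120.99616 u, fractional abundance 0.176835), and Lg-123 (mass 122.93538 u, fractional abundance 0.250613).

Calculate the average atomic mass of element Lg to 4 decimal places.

Ar = Σ fᵢ·mᵢ = 0.297072 × 116.99165 + 0.275480 × 117.97850 + 0.176835 × 120.99616 + 0.250613 × 122.93538
= 34.754943 + 32.500717 + 21.396356 + 30.809204 = 119.461220 u

119.4612 u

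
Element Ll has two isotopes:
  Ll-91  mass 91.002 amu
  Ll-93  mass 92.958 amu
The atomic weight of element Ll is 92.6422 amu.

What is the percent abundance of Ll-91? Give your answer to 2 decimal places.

16.15%

With x = fraction of Ll-91 (so Ll-93 is 1 − x):
91.002·x + 92.958·(1 − x) = 92.6422
(91.002 − 92.958)·x = 92.6422 − 92.958
x = -0.3158 / -1.956 = 0.16145 → 16.15% Ll-91, 83.85% Ll-93.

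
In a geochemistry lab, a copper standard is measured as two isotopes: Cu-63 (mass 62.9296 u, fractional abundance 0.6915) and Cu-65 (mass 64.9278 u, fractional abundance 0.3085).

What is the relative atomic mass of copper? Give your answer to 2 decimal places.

63.55 u

Ar = Σ fᵢ·mᵢ = 0.6915 × 62.9296 + 0.3085 × 64.9278
= 43.51582 + 20.03023 = 63.54605 u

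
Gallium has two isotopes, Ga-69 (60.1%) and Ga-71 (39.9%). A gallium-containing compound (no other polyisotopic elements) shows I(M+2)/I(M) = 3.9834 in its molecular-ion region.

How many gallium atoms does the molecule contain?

6

With n Ga atoms, P(M+2)/P(M) = C(n,1)·p^(n−1)q / p^n = n·q/p = n · 0.399/0.601.
n = 3.9834 × 0.601/0.399 = 6.00 ≈ 6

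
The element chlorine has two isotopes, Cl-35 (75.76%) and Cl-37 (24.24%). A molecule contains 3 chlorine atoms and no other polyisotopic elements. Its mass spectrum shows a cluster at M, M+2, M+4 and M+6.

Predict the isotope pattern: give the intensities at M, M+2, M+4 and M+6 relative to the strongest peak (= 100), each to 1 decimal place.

Expanding (0.7576 + 0.2424)^3:
P(M) = 0.7576^3 = 0.434830
P(M+2) = 3 × 0.7576^2 × 0.2424^1 = 0.417382
P(M+4) = 3 × 0.7576^1 × 0.2424^2 = 0.133545
P(M+6) = 0.2424^3 = 0.014243
The M peak is largest (0.434830); scaling to 100 gives 100.0 : 96.0 : 30.7 : 3.3.

100.0 : 96.0 : 30.7 : 3.3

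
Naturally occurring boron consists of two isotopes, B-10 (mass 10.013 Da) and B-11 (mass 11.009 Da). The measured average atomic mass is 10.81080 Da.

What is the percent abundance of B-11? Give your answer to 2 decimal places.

80.10%

With x = fraction of B-10 (so B-11 is 1 − x):
10.013·x + 11.009·(1 − x) = 10.81080
(10.013 − 11.009)·x = 10.81080 − 11.009
x = -0.19820 / -0.996 = 0.19900 → 19.90% B-10, 80.10% B-11.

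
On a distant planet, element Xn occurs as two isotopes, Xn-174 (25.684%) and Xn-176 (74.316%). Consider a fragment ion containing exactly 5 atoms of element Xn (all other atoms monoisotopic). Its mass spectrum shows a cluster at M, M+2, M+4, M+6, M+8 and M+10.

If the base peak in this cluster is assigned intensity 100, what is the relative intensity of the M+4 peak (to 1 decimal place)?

Term probabilities: M 0.0011, M+2 0.0162, M+4 0.0936, M+6 0.2708, M+8 0.3917, M+10 0.2267. Base peak = M+8.
P(M+8) = C(5,4) × 0.25684^1 × 0.74316^4 = 5 × 0.25684 × 0.30502069 = 0.391708 (base)
P(M+4) = C(5,2) × 0.25684^3 × 0.74316^2 = 10 × 0.01694291 × 0.55228679 = 0.093573
Relative intensity = 0.093573 / 0.391708 × 100 = 23.9

23.9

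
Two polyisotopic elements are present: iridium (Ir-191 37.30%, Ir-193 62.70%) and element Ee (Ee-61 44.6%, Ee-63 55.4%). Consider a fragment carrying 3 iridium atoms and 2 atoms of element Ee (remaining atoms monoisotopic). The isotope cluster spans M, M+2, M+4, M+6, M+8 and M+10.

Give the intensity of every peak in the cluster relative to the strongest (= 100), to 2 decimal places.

2.98 : 22.41 : 67.13 : 100.00 : 74.07 : 21.82

Iridium pattern (n=3): 0.05189512 : 0.26170165 : 0.43991135 : 0.24649188
Element Ee pattern (n=2): 0.198916 : 0.494168 : 0.306916
Convolve the two distributions (both contribute in 2-u steps):
  M: 0.05189512×0.198916 = 0.010323
  M+2: 0.05189512×0.494168 + 0.26170165×0.198916 = 0.077702
  M+4: 0.05189512×0.306916 + 0.26170165×0.494168 + 0.43991135×0.198916 = 0.232757
  M+6: 0.26170165×0.306916 + 0.43991135×0.494168 + 0.24649188×0.198916 = 0.346742
  M+8: 0.43991135×0.306916 + 0.24649188×0.494168 = 0.256824
  M+10: 0.24649188×0.306916 = 0.075652
Scale to base peak (0.346742) = 100: 2.98 : 22.41 : 67.13 : 100.00 : 74.07 : 21.82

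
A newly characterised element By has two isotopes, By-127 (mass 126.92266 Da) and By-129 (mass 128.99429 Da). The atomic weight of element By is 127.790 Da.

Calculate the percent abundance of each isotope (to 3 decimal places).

By-127: 58.132%, By-129: 41.868%

With x = fraction of By-127 (so By-129 is 1 − x):
126.92266·x + 128.99429·(1 − x) = 127.790
(126.92266 − 128.99429)·x = 127.790 − 128.99429
x = -1.20429 / -2.07163 = 0.58132 → 58.132% By-127, 41.868% By-129.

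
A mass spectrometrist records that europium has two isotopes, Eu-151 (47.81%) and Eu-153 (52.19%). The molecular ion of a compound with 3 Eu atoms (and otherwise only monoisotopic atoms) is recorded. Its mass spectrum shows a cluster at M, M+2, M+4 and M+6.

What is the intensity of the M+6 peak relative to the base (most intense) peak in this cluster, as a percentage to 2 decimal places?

Term probabilities: M 0.1093, M+2 0.3579, M+4 0.3907, M+6 0.1422. Base peak = M+4.
P(M+4) = C(3,2) × 0.4781^1 × 0.5219^2 = 3 × 0.4781 × 0.27237961 = 0.390674 (base)
P(M+6) = C(3,3) × 0.4781^0 × 0.5219^3 = 1 × 1.0000 × 0.14215492 = 0.142155
Relative intensity = 0.142155 / 0.390674 × 100 = 36.39

36.39%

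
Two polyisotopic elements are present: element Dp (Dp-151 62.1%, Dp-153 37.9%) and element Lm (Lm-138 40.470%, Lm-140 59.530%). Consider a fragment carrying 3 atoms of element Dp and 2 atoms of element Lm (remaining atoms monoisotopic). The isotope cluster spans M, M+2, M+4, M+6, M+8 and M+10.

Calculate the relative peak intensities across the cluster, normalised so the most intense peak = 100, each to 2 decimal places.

11.54 : 55.07 : 100.00 : 86.26 : 35.61 : 5.67

Element Dp pattern (n=3): 0.23948306 : 0.43847382 : 0.26760318 : 0.05443994
Element Lm pattern (n=2): 0.16378209 : 0.48183582 : 0.35438209
Convolve the two distributions (both contribute in 2-u steps):
  M: 0.23948306×0.16378209 = 0.039223
  M+2: 0.23948306×0.48183582 + 0.43847382×0.16378209 = 0.187206
  M+4: 0.23948306×0.35438209 + 0.43847382×0.48183582 + 0.26760318×0.16378209 = 0.339970
  M+6: 0.43847382×0.35438209 + 0.26760318×0.48183582 + 0.05443994×0.16378209 = 0.293244
  M+8: 0.26760318×0.35438209 + 0.05443994×0.48183582 = 0.121065
  M+10: 0.05443994×0.35438209 = 0.019293
Scale to base peak (0.339970) = 100: 11.54 : 55.07 : 100.00 : 86.26 : 35.61 : 5.67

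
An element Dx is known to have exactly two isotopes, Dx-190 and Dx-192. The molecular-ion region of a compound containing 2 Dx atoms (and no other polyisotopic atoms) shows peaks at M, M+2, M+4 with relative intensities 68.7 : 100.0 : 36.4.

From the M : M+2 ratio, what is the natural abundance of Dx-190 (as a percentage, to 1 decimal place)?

If p is the fraction of Dx that is Dx-190, then I(M+2)/I(M) = [C(2,1)·p^1·(1−p)] / p^2 = 2·(1−p)/p = 100.0/68.7 = 1.4556
(1−p)/p = 1.4556/2 = 0.7278  ⇒  p = 1/(1 + 0.7278) = 0.5788
Dx-190: 57.9%, Dx-192: 42.1%.

57.9%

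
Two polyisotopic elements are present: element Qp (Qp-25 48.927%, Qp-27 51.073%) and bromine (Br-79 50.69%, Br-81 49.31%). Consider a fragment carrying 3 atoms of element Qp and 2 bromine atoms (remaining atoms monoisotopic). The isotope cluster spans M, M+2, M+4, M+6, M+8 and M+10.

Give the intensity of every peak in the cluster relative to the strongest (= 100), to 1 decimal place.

9.6 : 48.5 : 98.5 : 100.0 : 50.7 : 10.3

Element Qp pattern (n=3): 0.11712396 : 0.36678351 : 0.38287109 : 0.13322143
Bromine pattern (n=2): 0.25694761 : 0.49990478 : 0.24314761
Convolve the two distributions (both contribute in 2-u steps):
  M: 0.11712396×0.25694761 = 0.030095
  M+2: 0.11712396×0.49990478 + 0.36678351×0.25694761 = 0.152795
  M+4: 0.11712396×0.24314761 + 0.36678351×0.49990478 + 0.38287109×0.25694761 = 0.310213
  M+6: 0.36678351×0.24314761 + 0.38287109×0.49990478 + 0.13322143×0.25694761 = 0.314813
  M+8: 0.38287109×0.24314761 + 0.13322143×0.49990478 = 0.159692
  M+10: 0.13322143×0.24314761 = 0.032392
Scale to base peak (0.314813) = 100: 9.6 : 48.5 : 98.5 : 100.0 : 50.7 : 10.3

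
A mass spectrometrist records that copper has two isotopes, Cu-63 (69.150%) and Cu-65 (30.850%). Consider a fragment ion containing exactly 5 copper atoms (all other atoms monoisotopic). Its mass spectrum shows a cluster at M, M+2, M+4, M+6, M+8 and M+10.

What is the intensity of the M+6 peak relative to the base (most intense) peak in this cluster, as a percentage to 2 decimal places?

39.81%

Binomial terms of (0.69150 + 0.30850)^5: M 0.1581, M+2 0.3527, M+4 0.3147, M+6 0.1404, M+8 0.0313, M+10 0.0028 → M+2 is the base peak.
P(M+2) = C(5,1) × 0.69150^4 × 0.30850^1 = 5 × 0.2286487 × 0.3085 = 0.352691 (base)
P(M+6) = C(5,3) × 0.69150^2 × 0.30850^3 = 10 × 0.47817225 × 0.02936064 = 0.140394
Relative intensity = 0.140394 / 0.352691 × 100 = 39.81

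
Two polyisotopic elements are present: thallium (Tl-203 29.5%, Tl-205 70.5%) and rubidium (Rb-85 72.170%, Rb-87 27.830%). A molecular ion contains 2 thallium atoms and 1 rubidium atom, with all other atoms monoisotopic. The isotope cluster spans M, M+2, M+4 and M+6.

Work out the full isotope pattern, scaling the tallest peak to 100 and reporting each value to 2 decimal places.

Thallium pattern (n=2): 0.087025 : 0.41595 : 0.497025
Rubidium pattern (n=1): 0.7217 : 0.2783
Convolve the two distributions (both contribute in 2-u steps):
  M: 0.087025×0.7217 = 0.062806
  M+2: 0.087025×0.2783 + 0.41595×0.7217 = 0.324410
  M+4: 0.41595×0.2783 + 0.497025×0.7217 = 0.474462
  M+6: 0.497025×0.2783 = 0.138322
Scale to base peak (0.474462) = 100: 13.24 : 68.37 : 100.00 : 29.15

13.24 : 68.37 : 100.00 : 29.15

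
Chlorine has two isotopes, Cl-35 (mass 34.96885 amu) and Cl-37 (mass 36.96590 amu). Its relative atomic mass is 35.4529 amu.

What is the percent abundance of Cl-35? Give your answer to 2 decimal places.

With x = fraction of Cl-35 (so Cl-37 is 1 − x):
34.96885·x + 36.96590·(1 − x) = 35.4529
(34.96885 − 36.96590)·x = 35.4529 − 36.96590
x = -1.51300 / -1.99705 = 0.75762 → 75.76% Cl-35, 24.24% Cl-37.

75.76%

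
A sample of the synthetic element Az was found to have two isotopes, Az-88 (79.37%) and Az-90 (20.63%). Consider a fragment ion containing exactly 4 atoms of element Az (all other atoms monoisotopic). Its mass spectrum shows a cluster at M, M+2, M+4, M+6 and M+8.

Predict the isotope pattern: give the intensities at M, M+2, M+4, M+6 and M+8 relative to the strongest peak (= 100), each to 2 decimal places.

The 4 Az atoms are independent, so intensities follow the terms of (0.7937 + 0.2063)^4.
P(M) = 0.7937^4 = 0.396849
P(M+2) = 4 × 0.7937^3 × 0.2063^1 = 0.412599
P(M+4) = 6 × 0.7937^2 × 0.2063^2 = 0.160865
P(M+6) = 4 × 0.7937^1 × 0.2063^3 = 0.027875
P(M+8) = 0.2063^4 = 0.001811
The M+2 peak is largest (0.412599); scaling to 100 gives 96.18 : 100.00 : 38.99 : 6.76 : 0.44.

96.18 : 100.00 : 38.99 : 6.76 : 0.44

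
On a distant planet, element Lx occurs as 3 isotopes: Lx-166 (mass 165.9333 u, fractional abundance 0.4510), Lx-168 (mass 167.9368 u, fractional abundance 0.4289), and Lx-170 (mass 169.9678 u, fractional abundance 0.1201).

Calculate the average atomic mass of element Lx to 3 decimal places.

The abundance-weighted mean is 0.4510 × 165.9333 + 0.4289 × 167.9368 + 0.1201 × 169.9678
= 74.83592 + 72.02809 + 20.41313 = 167.27714 u

167.277 u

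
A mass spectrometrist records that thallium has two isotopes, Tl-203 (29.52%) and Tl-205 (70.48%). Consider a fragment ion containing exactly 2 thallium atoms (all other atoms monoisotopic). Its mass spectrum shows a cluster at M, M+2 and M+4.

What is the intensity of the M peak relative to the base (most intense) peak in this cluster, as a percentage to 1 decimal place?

Binomial terms of (0.2952 + 0.7048)^2: M 0.0871, M+2 0.4161, M+4 0.4967 → M+4 is the base peak.
P(M+4) = C(2,2) × 0.2952^0 × 0.7048^2 = 1 × 1.0000 × 0.49674304 = 0.496743 (base)
P(M) = C(2,0) × 0.2952^2 × 0.7048^0 = 1 × 0.08714304 × 1.0000 = 0.087143
Relative intensity = 0.087143 / 0.496743 × 100 = 17.5

17.5%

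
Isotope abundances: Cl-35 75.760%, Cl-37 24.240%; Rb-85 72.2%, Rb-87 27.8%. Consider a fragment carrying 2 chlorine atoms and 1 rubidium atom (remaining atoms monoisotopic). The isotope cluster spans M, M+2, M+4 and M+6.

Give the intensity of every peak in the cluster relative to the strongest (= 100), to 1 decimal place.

Chlorine pattern (n=2): 0.57395776 : 0.36728448 : 0.05875776
Rubidium pattern (n=1): 0.7220 : 0.2780
Convolve the two distributions (both contribute in 2-u steps):
  M: 0.57395776×0.7220 = 0.414398
  M+2: 0.57395776×0.2780 + 0.36728448×0.7220 = 0.424740
  M+4: 0.36728448×0.2780 + 0.05875776×0.7220 = 0.144528
  M+6: 0.05875776×0.2780 = 0.016335
Scale to base peak (0.424740) = 100: 97.6 : 100.0 : 34.0 : 3.8

97.6 : 100.0 : 34.0 : 3.8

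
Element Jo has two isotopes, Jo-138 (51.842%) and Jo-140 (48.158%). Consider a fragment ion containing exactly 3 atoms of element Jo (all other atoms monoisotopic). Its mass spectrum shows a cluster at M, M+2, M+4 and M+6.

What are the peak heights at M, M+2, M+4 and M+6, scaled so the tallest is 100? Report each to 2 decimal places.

35.88 : 100.00 : 92.89 : 28.76

Expanding (0.51842 + 0.48158)^3:
P(M) = 0.51842^3 = 0.139330
P(M+2) = 3 × 0.51842^2 × 0.48158^1 = 0.388287
P(M+4) = 3 × 0.51842^1 × 0.48158^2 = 0.360695
P(M+6) = 0.48158^3 = 0.111688
The M+2 peak is largest (0.388287); scaling to 100 gives 35.88 : 100.00 : 92.89 : 28.76.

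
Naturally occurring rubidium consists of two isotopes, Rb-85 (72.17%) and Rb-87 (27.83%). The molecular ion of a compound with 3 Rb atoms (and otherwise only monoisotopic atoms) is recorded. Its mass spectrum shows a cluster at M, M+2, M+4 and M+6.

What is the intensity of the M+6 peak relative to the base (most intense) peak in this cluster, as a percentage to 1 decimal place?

Term probabilities: M 0.3759, M+2 0.4349, M+4 0.1677, M+6 0.0216. Base peak = M+2.
P(M+2) = C(3,1) × 0.7217^2 × 0.2783^1 = 3 × 0.52085089 × 0.2783 = 0.434858 (base)
P(M+6) = C(3,3) × 0.7217^0 × 0.2783^3 = 1 × 1.0000 × 0.02155458 = 0.021555
Relative intensity = 0.021555 / 0.434858 × 100 = 5.0

5.0%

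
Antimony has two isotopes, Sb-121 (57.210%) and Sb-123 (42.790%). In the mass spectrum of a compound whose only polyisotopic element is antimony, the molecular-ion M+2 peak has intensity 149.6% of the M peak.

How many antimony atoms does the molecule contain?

2

For n independent Sb atoms, I(M+2)/I(M) = n · (abundance Sb-123) / (abundance Sb-121) = n · 0.42790/0.57210.
n = 1.496 × 0.57210/0.42790 = 2.00 ≈ 2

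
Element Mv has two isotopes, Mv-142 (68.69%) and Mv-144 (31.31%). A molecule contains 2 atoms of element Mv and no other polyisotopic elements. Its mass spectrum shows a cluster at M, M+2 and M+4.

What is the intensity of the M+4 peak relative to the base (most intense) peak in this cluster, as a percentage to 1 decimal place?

(0.6869 + 0.3131)^2 gives M 0.4718, M+2 0.4301, M+4 0.0980; the largest is M.
P(M) = C(2,0) × 0.6869^2 × 0.3131^0 = 1 × 0.47183161 × 1.0000 = 0.471832 (base)
P(M+4) = C(2,2) × 0.6869^0 × 0.3131^2 = 1 × 1.0000 × 0.09803161 = 0.098032
Relative intensity = 0.098032 / 0.471832 × 100 = 20.8

20.8%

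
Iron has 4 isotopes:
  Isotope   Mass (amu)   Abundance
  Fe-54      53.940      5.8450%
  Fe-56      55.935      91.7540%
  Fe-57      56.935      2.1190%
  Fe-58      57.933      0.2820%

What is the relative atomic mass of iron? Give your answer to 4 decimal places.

55.8452 amu

Ar = Σ fᵢ·mᵢ = 0.058450 × 53.940 + 0.917540 × 55.935 + 0.021190 × 56.935 + 0.002820 × 57.933
= 3.15279 + 51.32260 + 1.20645 + 0.16337 = 55.84521 amu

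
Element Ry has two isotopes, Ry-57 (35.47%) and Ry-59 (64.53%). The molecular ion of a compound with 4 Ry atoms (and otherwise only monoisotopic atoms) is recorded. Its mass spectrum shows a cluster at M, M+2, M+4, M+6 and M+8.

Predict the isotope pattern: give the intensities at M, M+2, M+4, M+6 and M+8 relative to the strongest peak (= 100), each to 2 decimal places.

Each Ry atom is independently Ry-57 (p = 0.3547) or Ry-59 (q = 0.6453); the cluster is the binomial expansion (p + q)^4.
P(M) = 0.3547^4 = 0.015829
P(M+2) = 4 × 0.3547^3 × 0.6453^1 = 0.115187
P(M+4) = 6 × 0.3547^2 × 0.6453^2 = 0.314338
P(M+6) = 4 × 0.3547^1 × 0.6453^3 = 0.381247
P(M+8) = 0.6453^4 = 0.173399
The M+6 peak is largest (0.381247); scaling to 100 gives 4.15 : 30.21 : 82.45 : 100.00 : 45.48.

4.15 : 30.21 : 82.45 : 100.00 : 45.48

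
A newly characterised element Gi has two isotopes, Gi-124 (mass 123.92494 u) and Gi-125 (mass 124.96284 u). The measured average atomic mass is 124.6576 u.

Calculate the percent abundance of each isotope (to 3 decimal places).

With x = fraction of Gi-124 (so Gi-125 is 1 − x):
123.92494·x + 124.96284·(1 − x) = 124.6576
(123.92494 − 124.96284)·x = 124.6576 − 124.96284
x = -0.30524 / -1.03790 = 0.29409 → 29.409% Gi-124, 70.591% Gi-125.

Gi-124: 29.409%, Gi-125: 70.591%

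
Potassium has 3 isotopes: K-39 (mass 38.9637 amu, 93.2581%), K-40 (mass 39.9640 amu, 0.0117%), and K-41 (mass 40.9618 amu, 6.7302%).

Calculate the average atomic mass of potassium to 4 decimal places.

39.0983 amu

Weight each isotope mass by its fractional abundance: 0.932581 × 38.9637 + 0.000117 × 39.9640 + 0.067302 × 40.9618
= 36.33681 + 0.00468 + 2.75681 = 39.09830 amu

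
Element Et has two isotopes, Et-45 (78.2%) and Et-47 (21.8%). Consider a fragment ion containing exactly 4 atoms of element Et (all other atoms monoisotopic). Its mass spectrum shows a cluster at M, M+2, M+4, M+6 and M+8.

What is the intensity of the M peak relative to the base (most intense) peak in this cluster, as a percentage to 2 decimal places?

Binomial terms of (0.782 + 0.218)^4: M 0.3740, M+2 0.4170, M+4 0.1744, M+6 0.0324, M+8 0.0023 → M+2 is the base peak.
P(M+2) = C(4,1) × 0.782^3 × 0.218^1 = 4 × 0.47821177 × 0.2180 = 0.417001 (base)
P(M) = C(4,0) × 0.782^4 × 0.218^0 = 1 × 0.3739616 × 1.0000 = 0.373962
Relative intensity = 0.373962 / 0.417001 × 100 = 89.68

89.68%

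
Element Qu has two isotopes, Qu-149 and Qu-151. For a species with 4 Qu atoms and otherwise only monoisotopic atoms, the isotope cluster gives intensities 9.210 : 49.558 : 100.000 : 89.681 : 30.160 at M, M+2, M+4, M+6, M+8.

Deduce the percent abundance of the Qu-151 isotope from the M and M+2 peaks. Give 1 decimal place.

57.4%

Let p = fractional abundance of Qu-149. I(M+2)/I(M) = [C(4,1)·p^3·(1−p)] / p^4 = 4·(1−p)/p = 49.558/9.210 = 5.3809
(1−p)/p = 5.3809/4 = 1.3452  ⇒  p = 1/(1 + 1.3452) = 0.4264
Qu-149: 42.6%, Qu-151: 57.4%.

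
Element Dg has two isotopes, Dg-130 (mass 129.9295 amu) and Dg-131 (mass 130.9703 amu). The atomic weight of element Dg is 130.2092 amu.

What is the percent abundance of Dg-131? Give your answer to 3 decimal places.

Writing the weighted mean with unknown fraction x of Dg-130:
129.9295·x + 130.9703·(1 − x) = 130.2092
(129.9295 − 130.9703)·x = 130.2092 − 130.9703
x = -0.7611 / -1.0408 = 0.73126 → 73.126% Dg-130, 26.874% Dg-131.

26.874%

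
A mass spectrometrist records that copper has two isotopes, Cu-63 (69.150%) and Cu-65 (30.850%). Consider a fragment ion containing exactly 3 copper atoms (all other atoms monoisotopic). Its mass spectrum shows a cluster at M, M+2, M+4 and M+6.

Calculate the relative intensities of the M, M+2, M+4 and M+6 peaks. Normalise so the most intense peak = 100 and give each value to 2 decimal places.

Expanding (0.69150 + 0.30850)^3:
P(M) = 0.69150^3 = 0.330656
P(M+2) = 3 × 0.69150^2 × 0.30850^1 = 0.442548
P(M+4) = 3 × 0.69150^1 × 0.30850^2 = 0.197435
P(M+6) = 0.30850^3 = 0.029361
The M+2 peak is largest (0.442548); scaling to 100 gives 74.72 : 100.00 : 44.61 : 6.63.

74.72 : 100.00 : 44.61 : 6.63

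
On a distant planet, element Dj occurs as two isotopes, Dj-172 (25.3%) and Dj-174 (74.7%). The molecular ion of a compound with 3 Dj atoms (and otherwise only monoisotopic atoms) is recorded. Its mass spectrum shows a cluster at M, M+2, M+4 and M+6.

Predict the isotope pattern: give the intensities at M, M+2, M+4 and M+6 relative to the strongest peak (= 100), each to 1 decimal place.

Each Dj atom is independently Dj-172 (p = 0.253) or Dj-174 (q = 0.747); the cluster is the binomial expansion (p + q)^3.
P(M) = 0.253^3 = 0.016194
P(M+2) = 3 × 0.253^2 × 0.747^1 = 0.143444
P(M+4) = 3 × 0.253^1 × 0.747^2 = 0.423529
P(M+6) = 0.747^3 = 0.416833
The M+4 peak is largest (0.423529); scaling to 100 gives 3.8 : 33.9 : 100.0 : 98.4.

3.8 : 33.9 : 100.0 : 98.4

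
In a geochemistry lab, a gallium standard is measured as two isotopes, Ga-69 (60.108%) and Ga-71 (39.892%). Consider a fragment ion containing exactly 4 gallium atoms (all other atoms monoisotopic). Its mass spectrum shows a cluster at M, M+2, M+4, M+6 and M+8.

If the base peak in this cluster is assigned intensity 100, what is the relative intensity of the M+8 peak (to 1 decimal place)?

Binomial terms of (0.60108 + 0.39892)^4: M 0.1305, M+2 0.3465, M+4 0.3450, M+6 0.1526, M+8 0.0253 → M+2 is the base peak.
P(M+2) = C(4,1) × 0.60108^3 × 0.39892^1 = 4 × 0.2171685 × 0.39892 = 0.346531 (base)
P(M+8) = C(4,4) × 0.60108^0 × 0.39892^4 = 1 × 1.0000 × 0.02532464 = 0.025325
Relative intensity = 0.025325 / 0.346531 × 100 = 7.3

7.3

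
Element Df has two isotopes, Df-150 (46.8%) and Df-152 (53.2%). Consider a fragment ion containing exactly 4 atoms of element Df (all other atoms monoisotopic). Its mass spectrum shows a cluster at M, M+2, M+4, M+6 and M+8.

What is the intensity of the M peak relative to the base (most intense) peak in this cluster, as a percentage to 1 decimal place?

12.9%

(0.468 + 0.532)^4 gives M 0.0480, M+2 0.2181, M+4 0.3719, M+6 0.2819, M+8 0.0801; the largest is M+4.
P(M+4) = C(4,2) × 0.468^2 × 0.532^2 = 6 × 0.219024 × 0.283024 = 0.371934 (base)
P(M) = C(4,0) × 0.468^4 × 0.532^0 = 1 × 0.04797151 × 1.0000 = 0.047972
Relative intensity = 0.047972 / 0.371934 × 100 = 12.9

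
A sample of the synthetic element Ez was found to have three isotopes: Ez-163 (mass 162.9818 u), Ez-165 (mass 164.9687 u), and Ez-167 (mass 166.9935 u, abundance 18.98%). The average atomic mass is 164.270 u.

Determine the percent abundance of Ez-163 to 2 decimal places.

The remaining 81.02% is split between Ez-163 (fraction x) and Ez-165 (fraction 0.8102 − x).
Substituting: 162.9818x + 164.9687(0.8102 − x) = 132.5746337
(162.9818 − 164.9687)x = -1.08300704  ⇒  x = 0.54507, y = 0.26513
Ez-163: 54.51%, Ez-165: 26.51%.

54.51%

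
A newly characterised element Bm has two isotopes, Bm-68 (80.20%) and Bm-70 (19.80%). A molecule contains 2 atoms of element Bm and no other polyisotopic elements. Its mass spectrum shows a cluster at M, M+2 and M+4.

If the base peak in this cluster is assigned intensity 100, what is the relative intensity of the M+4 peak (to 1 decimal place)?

Term probabilities: M 0.6432, M+2 0.3176, M+4 0.0392. Base peak = M.
P(M) = C(2,0) × 0.8020^2 × 0.1980^0 = 1 × 0.643204 × 1.0000 = 0.643204 (base)
P(M+4) = C(2,2) × 0.8020^0 × 0.1980^2 = 1 × 1.0000 × 0.039204 = 0.039204
Relative intensity = 0.039204 / 0.643204 × 100 = 6.1

6.1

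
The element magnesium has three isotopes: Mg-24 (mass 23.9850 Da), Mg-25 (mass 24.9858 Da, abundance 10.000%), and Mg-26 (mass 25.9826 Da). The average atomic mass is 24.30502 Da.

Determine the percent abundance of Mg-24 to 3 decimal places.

The remaining 90.000% is split between Mg-24 (fraction x) and Mg-26 (fraction 0.90000 − x).
Substituting: 23.9850x + 25.9826(0.90000 − x) = 21.80644
(23.9850 − 25.9826)x = -1.5779  ⇒  x = 0.78990, y = 0.11010
Mg-24: 78.990%, Mg-26: 11.010%.

78.990%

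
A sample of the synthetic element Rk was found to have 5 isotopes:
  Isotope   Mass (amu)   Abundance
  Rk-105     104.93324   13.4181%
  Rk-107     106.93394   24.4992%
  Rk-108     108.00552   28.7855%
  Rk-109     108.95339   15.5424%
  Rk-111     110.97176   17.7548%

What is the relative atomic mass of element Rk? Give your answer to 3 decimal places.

Ar = Σ fᵢ·mᵢ = 0.134181 × 104.93324 + 0.244992 × 106.93394 + 0.287855 × 108.00552 + 0.155424 × 108.95339 + 0.177548 × 110.97176
= 14.080047 + 26.197960 + 31.089929 + 16.933972 + 19.702814 = 108.004722 amu

108.005 amu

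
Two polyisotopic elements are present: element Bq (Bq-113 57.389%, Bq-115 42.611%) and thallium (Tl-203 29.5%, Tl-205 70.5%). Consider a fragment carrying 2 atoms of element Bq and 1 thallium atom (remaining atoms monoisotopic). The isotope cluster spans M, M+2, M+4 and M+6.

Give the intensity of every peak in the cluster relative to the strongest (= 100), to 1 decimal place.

Element Bq pattern (n=2): 0.32934973 : 0.48908054 : 0.18156973
Thallium pattern (n=1): 0.2950 : 0.7050
Convolve the two distributions (both contribute in 2-u steps):
  M: 0.32934973×0.2950 = 0.097158
  M+2: 0.32934973×0.7050 + 0.48908054×0.2950 = 0.376470
  M+4: 0.48908054×0.7050 + 0.18156973×0.2950 = 0.398365
  M+6: 0.18156973×0.7050 = 0.128007
Scale to base peak (0.398365) = 100: 24.4 : 94.5 : 100.0 : 32.1

24.4 : 94.5 : 100.0 : 32.1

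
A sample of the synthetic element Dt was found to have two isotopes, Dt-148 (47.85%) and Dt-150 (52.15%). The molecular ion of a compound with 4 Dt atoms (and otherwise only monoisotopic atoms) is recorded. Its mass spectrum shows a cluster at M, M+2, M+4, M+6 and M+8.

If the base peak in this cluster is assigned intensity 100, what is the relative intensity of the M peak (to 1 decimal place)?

(0.4785 + 0.5215)^4 gives M 0.0524, M+2 0.2285, M+4 0.3736, M+6 0.2715, M+8 0.0740; the largest is M+4.
P(M+4) = C(4,2) × 0.4785^2 × 0.5215^2 = 6 × 0.22896225 × 0.27196225 = 0.373615 (base)
P(M) = C(4,0) × 0.4785^4 × 0.5215^0 = 1 × 0.05242371 × 1.0000 = 0.052424
Relative intensity = 0.052424 / 0.373615 × 100 = 14.0

14.0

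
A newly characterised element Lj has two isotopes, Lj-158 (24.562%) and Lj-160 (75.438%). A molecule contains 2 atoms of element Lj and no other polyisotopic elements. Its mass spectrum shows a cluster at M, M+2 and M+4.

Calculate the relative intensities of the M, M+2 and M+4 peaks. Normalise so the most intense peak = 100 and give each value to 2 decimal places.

10.60 : 65.12 : 100.00

Each Lj atom is independently Lj-158 (p = 0.24562) or Lj-160 (q = 0.75438); the cluster is the binomial expansion (p + q)^2.
P(M) = 0.24562^2 = 0.060329
P(M+2) = 2 × 0.24562^1 × 0.75438^1 = 0.370582
P(M+4) = 0.75438^2 = 0.569089
The M+4 peak is largest (0.569089); scaling to 100 gives 10.60 : 65.12 : 100.00.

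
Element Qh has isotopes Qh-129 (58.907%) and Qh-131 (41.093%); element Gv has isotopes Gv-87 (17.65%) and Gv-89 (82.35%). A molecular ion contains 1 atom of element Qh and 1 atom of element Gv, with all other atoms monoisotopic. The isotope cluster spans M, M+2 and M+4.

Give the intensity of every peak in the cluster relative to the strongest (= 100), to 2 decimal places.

18.65 : 100.00 : 60.69

Element Qh pattern (n=1): 0.58907 : 0.41093
Element Gv pattern (n=1): 0.1765 : 0.8235
Convolve the two distributions (both contribute in 2-u steps):
  M: 0.58907×0.1765 = 0.103971
  M+2: 0.58907×0.8235 + 0.41093×0.1765 = 0.557628
  M+4: 0.41093×0.8235 = 0.338401
Scale to base peak (0.557628) = 100: 18.65 : 100.00 : 60.69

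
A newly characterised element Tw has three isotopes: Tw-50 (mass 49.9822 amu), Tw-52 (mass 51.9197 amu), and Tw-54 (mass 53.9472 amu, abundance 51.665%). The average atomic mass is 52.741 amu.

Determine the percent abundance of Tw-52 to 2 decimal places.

36.66%

Let x and y be the fractions of Tw-50 and Tw-52. Then x + y = 1 − 0.51665 = 0.48335 and 49.9822x + 51.9197y = 52.741 − 0.51665×53.9472 = 24.86917912.
Substituting: 49.9822x + 51.9197(0.48335 − x) = 24.86917912
(49.9822 − 51.9197)x = -0.226207875  ⇒  x = 0.11675, y = 0.36660
Tw-50: 11.68%, Tw-52: 36.66%.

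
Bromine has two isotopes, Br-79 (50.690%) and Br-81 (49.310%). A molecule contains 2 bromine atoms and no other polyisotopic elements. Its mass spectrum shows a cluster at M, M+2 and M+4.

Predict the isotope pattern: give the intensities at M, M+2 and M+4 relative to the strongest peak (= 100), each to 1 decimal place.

51.4 : 100.0 : 48.6

Expanding (0.50690 + 0.49310)^2:
P(M) = 0.50690^2 = 0.256948
P(M+2) = 2 × 0.50690^1 × 0.49310^1 = 0.499905
P(M+4) = 0.49310^2 = 0.243148
The M+2 peak is largest (0.499905); scaling to 100 gives 51.4 : 100.0 : 48.6.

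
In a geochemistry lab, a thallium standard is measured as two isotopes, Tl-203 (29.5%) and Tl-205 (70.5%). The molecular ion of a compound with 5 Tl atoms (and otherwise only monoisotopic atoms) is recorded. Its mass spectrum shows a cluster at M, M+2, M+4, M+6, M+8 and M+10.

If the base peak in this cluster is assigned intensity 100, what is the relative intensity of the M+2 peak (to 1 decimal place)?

Term probabilities: M 0.0022, M+2 0.0267, M+4 0.1276, M+6 0.3049, M+8 0.3644, M+10 0.1742. Base peak = M+8.
P(M+8) = C(5,4) × 0.295^1 × 0.705^4 = 5 × 0.2950 × 0.24703385 = 0.364375 (base)
P(M+2) = C(5,1) × 0.295^4 × 0.705^1 = 5 × 0.00757335 × 0.7050 = 0.026696
Relative intensity = 0.026696 / 0.364375 × 100 = 7.3

7.3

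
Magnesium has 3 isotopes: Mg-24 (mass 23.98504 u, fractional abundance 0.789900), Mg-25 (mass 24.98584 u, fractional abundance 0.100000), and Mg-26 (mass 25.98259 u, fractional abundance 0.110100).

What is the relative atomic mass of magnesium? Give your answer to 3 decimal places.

Average mass = Σ (abundance × isotope mass) = 0.789900 × 23.98504 + 0.100000 × 24.98584 + 0.110100 × 25.98259
= 18.945783 + 2.498584 + 2.860683 = 24.305050 u

24.305 u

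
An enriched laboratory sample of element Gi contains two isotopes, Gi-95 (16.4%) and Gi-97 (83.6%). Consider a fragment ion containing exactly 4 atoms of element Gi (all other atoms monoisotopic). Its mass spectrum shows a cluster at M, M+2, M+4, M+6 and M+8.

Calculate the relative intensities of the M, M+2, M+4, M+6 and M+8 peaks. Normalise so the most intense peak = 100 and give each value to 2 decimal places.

Each Gi atom is independently Gi-95 (p = 0.164) or Gi-97 (q = 0.836); the cluster is the binomial expansion (p + q)^4.
P(M) = 0.164^4 = 0.000723
P(M+2) = 4 × 0.164^3 × 0.836^1 = 0.014750
P(M+4) = 6 × 0.164^2 × 0.836^2 = 0.112785
P(M+6) = 4 × 0.164^1 × 0.836^3 = 0.383286
P(M+8) = 0.836^4 = 0.488456
The M+8 peak is largest (0.488456); scaling to 100 gives 0.15 : 3.02 : 23.09 : 78.47 : 100.00.

0.15 : 3.02 : 23.09 : 78.47 : 100.00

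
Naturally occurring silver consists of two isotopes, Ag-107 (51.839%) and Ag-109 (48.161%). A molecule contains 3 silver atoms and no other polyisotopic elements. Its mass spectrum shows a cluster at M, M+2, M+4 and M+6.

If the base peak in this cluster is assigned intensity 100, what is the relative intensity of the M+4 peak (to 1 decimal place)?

Binomial terms of (0.51839 + 0.48161)^3: M 0.1393, M+2 0.3883, M+4 0.3607, M+6 0.1117 → M+2 is the base peak.
P(M+2) = C(3,1) × 0.51839^2 × 0.48161^1 = 3 × 0.26872819 × 0.48161 = 0.388267 (base)
P(M+4) = C(3,2) × 0.51839^1 × 0.48161^2 = 3 × 0.51839 × 0.23194819 = 0.360719
Relative intensity = 0.360719 / 0.388267 × 100 = 92.9

92.9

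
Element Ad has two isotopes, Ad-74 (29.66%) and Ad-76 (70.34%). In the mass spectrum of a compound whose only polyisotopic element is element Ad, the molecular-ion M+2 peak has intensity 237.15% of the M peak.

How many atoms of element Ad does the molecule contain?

With n Ad atoms, P(M+2)/P(M) = C(n,1)·p^(n−1)q / p^n = n·q/p = n · 0.7034/0.2966.
n = 2.3715 × 0.2966/0.7034 = 1.00 ≈ 1

1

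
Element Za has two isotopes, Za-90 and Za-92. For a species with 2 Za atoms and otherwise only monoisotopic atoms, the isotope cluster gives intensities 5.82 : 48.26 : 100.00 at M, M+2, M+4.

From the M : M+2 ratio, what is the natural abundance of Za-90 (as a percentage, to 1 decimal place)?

19.4%

Let p = fractional abundance of Za-90. I(M+2)/I(M) = [C(2,1)·p^1·(1−p)] / p^2 = 2·(1−p)/p = 48.26/5.82 = 8.2921
(1−p)/p = 8.2921/2 = 4.1460  ⇒  p = 1/(1 + 4.1460) = 0.1943
Za-90: 19.4%, Za-92: 80.6%.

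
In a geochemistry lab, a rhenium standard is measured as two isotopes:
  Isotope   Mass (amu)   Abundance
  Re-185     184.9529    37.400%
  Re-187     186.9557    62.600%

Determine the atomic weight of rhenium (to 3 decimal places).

Weight each isotope mass by its fractional abundance: 0.37400 × 184.9529 + 0.62600 × 186.9557
= 69.17238 + 117.03427 = 186.20665 amu

186.207 amu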